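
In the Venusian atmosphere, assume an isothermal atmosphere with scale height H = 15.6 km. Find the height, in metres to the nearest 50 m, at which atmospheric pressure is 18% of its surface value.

Set P/P₀ = exp(−z/H) = 0.18, so z = −H ln(0.18).
−ln(0.18) = 1.7148; z = 15600 × 1.7148 = 26751 m.

z ≈ 26750 m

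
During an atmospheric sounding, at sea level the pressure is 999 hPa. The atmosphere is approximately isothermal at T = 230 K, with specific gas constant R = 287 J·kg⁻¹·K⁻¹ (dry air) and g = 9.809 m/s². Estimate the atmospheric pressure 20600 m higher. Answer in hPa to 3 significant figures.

Scale height: H = RT/g = 287 × 230 / 9.809 = 6729.5 m.
Barometric formula: P = P₀ exp(−z/H).
z/H = 20600/6729.5 = 3.0611; exp(−3.0611) = 0.046836.
P = 999 × 0.046836 = 46.789 hPa.

P ≈ 46.8 hPa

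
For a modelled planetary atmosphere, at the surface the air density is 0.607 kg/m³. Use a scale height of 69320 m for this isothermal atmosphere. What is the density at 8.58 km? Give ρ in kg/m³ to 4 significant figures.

In an isothermal atmosphere, density decays like pressure: ρ = ρ₀ exp(−z/H).
z/H = 8580.0/69320 = 0.12377; exp(−0.12377) = 0.88358.
ρ = 0.607 × 0.88358 = 0.53633 kg/m³.

ρ ≈ 0.5363 kg/m³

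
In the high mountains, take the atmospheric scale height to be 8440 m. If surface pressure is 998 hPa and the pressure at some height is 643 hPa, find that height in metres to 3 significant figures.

z ≈ 3710 m

Invert the barometric formula: z = H ln(P₀/P).
P₀/P = 998/643 = 1.5521; ln(1.5521) = 0.43961.
z = 8440.0 × 0.43961 = 3710.3 m.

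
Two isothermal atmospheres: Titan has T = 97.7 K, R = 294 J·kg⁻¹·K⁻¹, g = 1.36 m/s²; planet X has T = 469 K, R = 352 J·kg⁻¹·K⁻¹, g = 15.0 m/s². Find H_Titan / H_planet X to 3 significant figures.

H = RT/g for each body.
H_Titan = 294 × 97.7 / 1.36 = 21120 m.
H_planet X = 352 × 469 / 15.0 = 11006 m.
H_Titan/H_planet X = 21120/11006 = 1.9190.

H_Titan/H_planet X ≈ 1.92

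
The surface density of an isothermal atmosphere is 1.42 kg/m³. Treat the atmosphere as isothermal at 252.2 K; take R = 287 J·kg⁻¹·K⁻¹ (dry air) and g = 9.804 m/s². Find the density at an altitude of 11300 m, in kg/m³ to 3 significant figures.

ρ ≈ 0.307 kg/m³

Scale height: H = RT/g = 287 × 252.2 / 9.804 = 7382.8 m.
In an isothermal atmosphere, density decays like pressure: ρ = ρ₀ exp(−z/H).
z/H = 11300/7382.8 = 1.5306; exp(−1.5306) = 0.21641.
ρ = 1.42 × 0.21641 = 0.30730 kg/m³.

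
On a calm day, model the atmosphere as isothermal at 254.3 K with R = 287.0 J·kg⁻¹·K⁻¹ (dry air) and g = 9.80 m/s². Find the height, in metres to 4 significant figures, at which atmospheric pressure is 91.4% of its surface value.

z ≈ 669.7 m

Scale height: H = RT/g = 287.0 × 254.3 / 9.80 = 7447.4 m.
Set P/P₀ = exp(−z/H) = 0.914, so z = −H ln(0.914).
−ln(0.914) = 0.089925; z = 7447.4 × 0.089925 = 669.71 m.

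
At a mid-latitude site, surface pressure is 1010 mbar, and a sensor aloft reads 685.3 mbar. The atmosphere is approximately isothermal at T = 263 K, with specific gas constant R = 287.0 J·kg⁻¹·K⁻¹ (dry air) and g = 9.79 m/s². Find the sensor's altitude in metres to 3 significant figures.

Scale height: H = RT/g = 287.0 × 263 / 9.79 = 7710.0 m.
Invert the barometric formula: z = H ln(P₀/P).
P₀/P = 1010/685.3 = 1.4738; ln(1.4738) = 0.38784.
z = 7710.0 × 0.38784 = 2990.2 m.

z ≈ 2990 m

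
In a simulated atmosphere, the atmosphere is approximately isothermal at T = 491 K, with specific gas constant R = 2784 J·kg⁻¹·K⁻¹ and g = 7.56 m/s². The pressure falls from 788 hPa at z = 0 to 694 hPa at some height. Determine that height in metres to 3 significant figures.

Scale height: H = RT/g = 2784 × 491 / 7.56 = 180810 m.
Invert the barometric formula: z = H ln(P₀/P).
P₀/P = 788/694 = 1.1354; ln(1.1354) = 0.12699.
z = 180810 × 0.12699 = 22961 m.

z ≈ 23000 m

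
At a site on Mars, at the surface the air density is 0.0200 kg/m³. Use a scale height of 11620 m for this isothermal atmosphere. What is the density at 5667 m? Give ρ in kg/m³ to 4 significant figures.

ρ ≈ 0.01228 kg/m³

In an isothermal atmosphere, density decays like pressure: ρ = ρ₀ exp(−z/H).
z/H = 5667.0/11620 = 0.48769; exp(−0.48769) = 0.61404.
ρ = 0.0200 × 0.61404 = 0.012281 kg/m³.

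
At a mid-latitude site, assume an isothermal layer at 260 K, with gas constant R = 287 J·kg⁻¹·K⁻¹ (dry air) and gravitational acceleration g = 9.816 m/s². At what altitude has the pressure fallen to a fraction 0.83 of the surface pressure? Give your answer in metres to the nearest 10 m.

Scale height: H = RT/g = 287 × 260 / 9.816 = 7601.9 m.
Set P/P₀ = exp(−z/H) = 0.83, so z = −H ln(0.83).
−ln(0.83) = 0.18633; z = 7601.9 × 0.18633 = 1416.5 m.

z ≈ 1420 m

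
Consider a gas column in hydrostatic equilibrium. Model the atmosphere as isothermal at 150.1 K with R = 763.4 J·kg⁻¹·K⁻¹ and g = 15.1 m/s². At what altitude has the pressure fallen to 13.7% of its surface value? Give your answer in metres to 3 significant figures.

Scale height: H = RT/g = 763.4 × 150.1 / 15.1 = 7588.5 m.
Set P/P₀ = exp(−z/H) = 0.137, so z = −H ln(0.137).
−ln(0.137) = 1.9878; z = 7588.5 × 1.9878 = 15084 m.

z ≈ 15100 m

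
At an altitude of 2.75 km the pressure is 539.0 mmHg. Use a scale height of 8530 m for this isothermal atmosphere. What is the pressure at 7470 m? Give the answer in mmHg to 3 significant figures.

Between two levels, P₂ = P₁ exp(−Δz/H) with Δz = z₂ − z₁.
Δz = 7470.0 − 2750.0 = 4720.0 m; Δz/H = 4720.0/8530.0 = 0.55334.
P₂ = 539.0 × exp(−0.55334) = 539.0 × 0.57503 = 309.94 mmHg.

P ≈ 310 mmHg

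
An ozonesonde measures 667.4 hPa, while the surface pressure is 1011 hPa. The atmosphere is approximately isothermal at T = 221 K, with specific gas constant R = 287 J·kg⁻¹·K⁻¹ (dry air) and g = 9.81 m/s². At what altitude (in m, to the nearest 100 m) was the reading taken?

z ≈ 2700 m

Scale height: H = RT/g = 287 × 221 / 9.81 = 6465.5 m.
Invert the barometric formula: z = H ln(P₀/P).
P₀/P = 1011/667.4 = 1.5148; ln(1.5148) = 0.41528.
z = 6465.5 × 0.41528 = 2685.0 m.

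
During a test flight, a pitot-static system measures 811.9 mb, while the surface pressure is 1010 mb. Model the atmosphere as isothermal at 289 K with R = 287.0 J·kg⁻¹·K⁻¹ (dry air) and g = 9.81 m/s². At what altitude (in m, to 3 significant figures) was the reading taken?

Scale height: H = RT/g = 287.0 × 289 / 9.81 = 8454.9 m.
Invert the barometric formula: z = H ln(P₀/P).
P₀/P = 1010/811.9 = 1.2440; ln(1.2440) = 0.21833.
z = 8454.9 × 0.21833 = 1846.0 m.

z ≈ 1850 m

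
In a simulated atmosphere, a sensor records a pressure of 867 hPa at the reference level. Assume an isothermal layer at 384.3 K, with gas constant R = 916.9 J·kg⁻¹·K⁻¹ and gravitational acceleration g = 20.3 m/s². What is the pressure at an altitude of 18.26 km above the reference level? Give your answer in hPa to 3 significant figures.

P ≈ 303 hPa

Scale height: H = RT/g = 916.9 × 384.3 / 20.3 = 17358 m.
Barometric formula: P = P₀ exp(−z/H).
z/H = 18260/17358 = 1.0520; exp(−1.0520) = 0.34924.
P = 867 × 0.34924 = 302.79 hPa.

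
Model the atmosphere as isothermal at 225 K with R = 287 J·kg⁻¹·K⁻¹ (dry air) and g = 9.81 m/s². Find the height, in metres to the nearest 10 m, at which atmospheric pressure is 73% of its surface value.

z ≈ 2070 m

Scale height: H = RT/g = 287 × 225 / 9.81 = 6582.6 m.
Set P/P₀ = exp(−z/H) = 0.73, so z = −H ln(0.73).
−ln(0.73) = 0.31471; z = 6582.6 × 0.31471 = 2071.6 m.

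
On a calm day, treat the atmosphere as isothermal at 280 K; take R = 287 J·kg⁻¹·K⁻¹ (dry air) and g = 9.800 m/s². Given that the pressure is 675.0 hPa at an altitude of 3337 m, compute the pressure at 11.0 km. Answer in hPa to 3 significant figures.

P ≈ 265 hPa

Scale height: H = RT/g = 287 × 280 / 9.800 = 8200.0 m.
Between two levels, P₂ = P₁ exp(−Δz/H) with Δz = z₂ − z₁.
Δz = 11000 − 3337.0 = 7663.0 m; Δz/H = 7663.0/8200.0 = 0.93451.
P₂ = 675.0 × exp(−0.93451) = 675.0 × 0.39278 = 265.13 hPa.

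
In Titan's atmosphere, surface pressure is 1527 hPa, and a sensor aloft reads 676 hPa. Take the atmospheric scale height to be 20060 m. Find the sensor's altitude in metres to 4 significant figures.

z ≈ 16350 m

Invert the barometric formula: z = H ln(P₀/P).
P₀/P = 1527/676 = 2.2589; ln(2.2589) = 0.81488.
z = 20060 × 0.81488 = 16346 m.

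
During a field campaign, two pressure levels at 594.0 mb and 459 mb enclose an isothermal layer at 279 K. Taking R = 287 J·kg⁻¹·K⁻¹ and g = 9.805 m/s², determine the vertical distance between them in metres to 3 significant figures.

Hypsometric equation: Δz = (R T̄/g) ln(P₁/P₂).
R T̄/g = 287 × 279 / 9.805 = 8166.5 m.
ln(594.0/459) = ln(1.2941) = 0.25782.
Δz = 8166.5 × 0.25782 = 2105.5 m.

Δz ≈ 2110 m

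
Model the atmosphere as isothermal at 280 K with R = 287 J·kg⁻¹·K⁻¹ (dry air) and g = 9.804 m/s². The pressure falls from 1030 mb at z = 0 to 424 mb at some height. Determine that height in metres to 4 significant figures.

Scale height: H = RT/g = 287 × 280 / 9.804 = 8196.7 m.
Invert the barometric formula: z = H ln(P₀/P).
P₀/P = 1030/424 = 2.4292; ln(2.4292) = 0.88756.
z = 8196.7 × 0.88756 = 7275.1 m.

z ≈ 7275 m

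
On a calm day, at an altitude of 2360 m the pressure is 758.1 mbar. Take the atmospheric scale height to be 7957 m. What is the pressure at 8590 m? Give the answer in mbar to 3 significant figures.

Between two levels, P₂ = P₁ exp(−Δz/H) with Δz = z₂ − z₁.
Δz = 8590.0 − 2360.0 = 6230.0 m; Δz/H = 6230.0/7957.0 = 0.78296.
P₂ = 758.1 × exp(−0.78296) = 758.1 × 0.45705 = 346.49 mbar.

P ≈ 346 mbar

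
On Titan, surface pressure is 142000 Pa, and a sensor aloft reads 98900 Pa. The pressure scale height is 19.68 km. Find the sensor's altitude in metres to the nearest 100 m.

Invert the barometric formula: z = H ln(P₀/P).
P₀/P = 142000/98900 = 1.4358; ln(1.4358) = 0.36172.
z = 19680 × 0.36172 = 7118.6 m.

z ≈ 7100 m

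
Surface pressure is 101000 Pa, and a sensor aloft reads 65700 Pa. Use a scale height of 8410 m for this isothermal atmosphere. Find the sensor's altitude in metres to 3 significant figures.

Invert the barometric formula: z = H ln(P₀/P).
P₀/P = 101000/65700 = 1.5373; ln(1.5373) = 0.43003.
z = 8410.0 × 0.43003 = 3616.6 m.

z ≈ 3620 m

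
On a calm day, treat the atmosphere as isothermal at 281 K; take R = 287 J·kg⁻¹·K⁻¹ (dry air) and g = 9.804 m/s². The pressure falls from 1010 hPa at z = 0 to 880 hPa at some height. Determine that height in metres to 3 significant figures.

Scale height: H = RT/g = 287 × 281 / 9.804 = 8225.9 m.
Invert the barometric formula: z = H ln(P₀/P).
P₀/P = 1010/880 = 1.1477; ln(1.1477) = 0.13776.
z = 8225.9 × 0.13776 = 1133.2 m.

z ≈ 1130 m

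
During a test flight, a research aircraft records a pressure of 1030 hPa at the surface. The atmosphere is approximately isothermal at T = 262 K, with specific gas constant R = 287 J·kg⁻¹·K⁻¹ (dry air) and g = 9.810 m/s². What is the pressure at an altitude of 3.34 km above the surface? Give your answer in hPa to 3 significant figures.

P ≈ 666 hPa

Scale height: H = RT/g = 287 × 262 / 9.810 = 7665.0 m.
Barometric formula: P = P₀ exp(−z/H).
z/H = 3340.0/7665.0 = 0.43575; exp(−0.43575) = 0.64678.
P = 1030 × 0.64678 = 666.18 hPa.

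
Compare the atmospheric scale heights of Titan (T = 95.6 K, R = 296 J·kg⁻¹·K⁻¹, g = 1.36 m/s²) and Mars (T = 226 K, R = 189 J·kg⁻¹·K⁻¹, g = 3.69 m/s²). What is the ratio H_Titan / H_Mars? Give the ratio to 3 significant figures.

H_Titan/H_Mars ≈ 1.80

H = RT/g for each body.
H_Titan = 296 × 95.6 / 1.36 = 20807 m.
H_Mars = 189 × 226 / 3.69 = 11576 m.
H_Titan/H_Mars = 20807/11576 = 1.7974.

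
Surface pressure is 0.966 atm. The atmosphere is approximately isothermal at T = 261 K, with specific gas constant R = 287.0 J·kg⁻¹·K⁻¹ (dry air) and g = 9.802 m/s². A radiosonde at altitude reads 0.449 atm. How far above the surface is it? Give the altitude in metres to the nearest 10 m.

Scale height: H = RT/g = 287.0 × 261 / 9.802 = 7642.0 m.
Invert the barometric formula: z = H ln(P₀/P).
P₀/P = 0.966/0.449 = 2.1514; ln(2.1514) = 0.76612.
z = 7642.0 × 0.76612 = 5854.7 m.

z ≈ 5850 m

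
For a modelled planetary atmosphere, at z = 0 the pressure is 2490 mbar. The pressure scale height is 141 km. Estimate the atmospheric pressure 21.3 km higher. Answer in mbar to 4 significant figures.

P ≈ 2141 mbar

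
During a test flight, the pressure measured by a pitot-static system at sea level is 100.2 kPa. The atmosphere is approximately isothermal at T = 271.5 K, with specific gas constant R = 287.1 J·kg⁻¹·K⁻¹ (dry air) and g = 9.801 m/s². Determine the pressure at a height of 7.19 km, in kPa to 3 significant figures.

P ≈ 40.6 kPa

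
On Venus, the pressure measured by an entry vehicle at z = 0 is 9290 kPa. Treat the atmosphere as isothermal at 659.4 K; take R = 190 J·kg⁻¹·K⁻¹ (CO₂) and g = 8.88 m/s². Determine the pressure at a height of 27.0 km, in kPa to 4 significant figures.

Scale height: H = RT/g = 190 × 659.4 / 8.88 = 14109 m.
Barometric formula: P = P₀ exp(−z/H).
z/H = 27000/14109 = 1.9137; exp(−1.9137) = 0.14753.
P = 9290 × 0.14753 = 1370.6 kPa.

P ≈ 1371 kPa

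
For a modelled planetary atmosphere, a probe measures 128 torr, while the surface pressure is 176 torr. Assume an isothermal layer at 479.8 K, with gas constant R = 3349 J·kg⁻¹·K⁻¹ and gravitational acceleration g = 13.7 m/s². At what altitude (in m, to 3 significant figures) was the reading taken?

z ≈ 37400 m

Scale height: H = RT/g = 3349 × 479.8 / 13.7 = 117290 m.
Invert the barometric formula: z = H ln(P₀/P).
P₀/P = 176/128 = 1.3750; ln(1.3750) = 0.31845.
z = 117290 × 0.31845 = 37351 m.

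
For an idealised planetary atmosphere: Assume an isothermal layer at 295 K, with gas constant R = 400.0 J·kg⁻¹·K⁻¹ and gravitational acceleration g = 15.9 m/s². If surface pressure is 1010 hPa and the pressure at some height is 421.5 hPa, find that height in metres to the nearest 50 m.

Scale height: H = RT/g = 400.0 × 295 / 15.9 = 7421.4 m.
Invert the barometric formula: z = H ln(P₀/P).
P₀/P = 1010/421.5 = 2.3962; ln(2.3962) = 0.87388.
z = 7421.4 × 0.87388 = 6485.4 m.

z ≈ 6500 m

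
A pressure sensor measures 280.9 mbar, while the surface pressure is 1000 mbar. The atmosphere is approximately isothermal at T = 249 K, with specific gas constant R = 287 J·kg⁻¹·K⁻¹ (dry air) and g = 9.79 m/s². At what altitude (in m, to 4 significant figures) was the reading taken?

Scale height: H = RT/g = 287 × 249 / 9.79 = 7299.6 m.
Invert the barometric formula: z = H ln(P₀/P).
P₀/P = 1000/280.9 = 3.5600; ln(3.5600) = 1.2698.
z = 7299.6 × 1.2698 = 9269.0 m.

z ≈ 9269 m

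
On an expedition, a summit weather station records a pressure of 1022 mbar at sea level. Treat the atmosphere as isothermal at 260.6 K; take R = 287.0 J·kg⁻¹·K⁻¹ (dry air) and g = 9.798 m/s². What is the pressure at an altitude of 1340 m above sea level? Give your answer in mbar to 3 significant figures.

Scale height: H = RT/g = 287.0 × 260.6 / 9.798 = 7633.4 m.
Barometric formula: P = P₀ exp(−z/H).
z/H = 1340.0/7633.4 = 0.17554; exp(−0.17554) = 0.83900.
P = 1022 × 0.83900 = 857.46 mbar.

P ≈ 857 mbar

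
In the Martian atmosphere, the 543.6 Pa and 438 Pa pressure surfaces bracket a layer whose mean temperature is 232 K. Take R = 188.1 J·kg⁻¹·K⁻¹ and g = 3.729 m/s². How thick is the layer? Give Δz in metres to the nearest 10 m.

Hypsometric equation: Δz = (R T̄/g) ln(P₁/P₂).
R T̄/g = 188.1 × 232 / 3.729 = 11703 m.
ln(543.6/438) = ln(1.2411) = 0.21600.
Δz = 11703 × 0.21600 = 2527.8 m.

Δz ≈ 2530 m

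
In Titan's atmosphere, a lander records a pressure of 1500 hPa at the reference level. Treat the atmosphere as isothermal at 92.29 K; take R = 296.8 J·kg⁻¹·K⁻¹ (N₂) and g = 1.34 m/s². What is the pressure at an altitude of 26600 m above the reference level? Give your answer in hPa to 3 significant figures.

P ≈ 408 hPa

Scale height: H = RT/g = 296.8 × 92.29 / 1.34 = 20442 m.
Barometric formula: P = P₀ exp(−z/H).
z/H = 26600/20442 = 1.3012; exp(−1.3012) = 0.27220.
P = 1500 × 0.27220 = 408.30 hPa.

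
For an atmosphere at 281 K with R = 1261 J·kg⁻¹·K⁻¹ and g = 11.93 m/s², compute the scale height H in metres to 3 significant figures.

H ≈ 29700 m

The scale height of an isothermal atmosphere is H = RT/g.
H = 1261 × 281 / 11.93 = 354340/11.93 = 29702 m.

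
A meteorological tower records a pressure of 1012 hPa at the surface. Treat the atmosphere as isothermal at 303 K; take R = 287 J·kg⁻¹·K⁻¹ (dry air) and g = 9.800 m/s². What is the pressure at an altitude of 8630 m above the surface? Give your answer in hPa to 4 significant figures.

Scale height: H = RT/g = 287 × 303 / 9.800 = 8873.6 m.
Barometric formula: P = P₀ exp(−z/H).
z/H = 8630.0/8873.6 = 0.97255; exp(−0.97255) = 0.37812.
P = 1012 × 0.37812 = 382.66 hPa.

P ≈ 382.7 hPa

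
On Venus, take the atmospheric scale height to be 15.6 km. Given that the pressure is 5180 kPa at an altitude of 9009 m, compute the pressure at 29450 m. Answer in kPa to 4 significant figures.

P ≈ 1397 kPa

Between two levels, P₂ = P₁ exp(−Δz/H) with Δz = z₂ − z₁.
Δz = 29450 − 9009.0 = 20441 m; Δz/H = 20441/15600 = 1.3103.
P₂ = 5180 × exp(−1.3103) = 5180 × 0.26974 = 1397.3 kPa.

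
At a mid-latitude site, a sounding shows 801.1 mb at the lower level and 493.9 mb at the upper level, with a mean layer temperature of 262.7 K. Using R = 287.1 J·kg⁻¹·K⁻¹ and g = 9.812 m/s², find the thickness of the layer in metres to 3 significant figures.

Hypsometric equation: Δz = (R T̄/g) ln(P₁/P₂).
R T̄/g = 287.1 × 262.7 / 9.812 = 7686.6 m.
ln(801.1/493.9) = ln(1.6220) = 0.48366.
Δz = 7686.6 × 0.48366 = 3717.7 m.

Δz ≈ 3720 m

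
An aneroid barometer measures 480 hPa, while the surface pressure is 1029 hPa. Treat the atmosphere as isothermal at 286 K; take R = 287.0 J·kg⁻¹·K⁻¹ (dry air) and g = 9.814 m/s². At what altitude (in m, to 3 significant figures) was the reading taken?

z ≈ 6380 m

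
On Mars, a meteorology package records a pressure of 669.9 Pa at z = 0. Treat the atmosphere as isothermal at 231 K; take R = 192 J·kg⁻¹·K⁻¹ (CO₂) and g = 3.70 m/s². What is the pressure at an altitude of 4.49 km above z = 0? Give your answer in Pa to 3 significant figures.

Scale height: H = RT/g = 192 × 231 / 3.70 = 11987 m.
Barometric formula: P = P₀ exp(−z/H).
z/H = 4490.0/11987 = 0.37457; exp(−0.37457) = 0.68758.
P = 669.9 × 0.68758 = 460.61 Pa.

P ≈ 461 Pa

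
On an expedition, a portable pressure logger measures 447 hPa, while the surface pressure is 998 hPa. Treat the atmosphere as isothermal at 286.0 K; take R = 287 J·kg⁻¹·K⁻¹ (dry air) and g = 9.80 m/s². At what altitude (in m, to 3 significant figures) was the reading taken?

Scale height: H = RT/g = 287 × 286.0 / 9.80 = 8375.7 m.
Invert the barometric formula: z = H ln(P₀/P).
P₀/P = 998/447 = 2.2327; ln(2.2327) = 0.80321.
z = 8375.7 × 0.80321 = 6727.4 m.

z ≈ 6730 m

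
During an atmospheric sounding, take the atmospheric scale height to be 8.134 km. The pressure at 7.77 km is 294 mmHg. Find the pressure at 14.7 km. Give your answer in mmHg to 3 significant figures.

Between two levels, P₂ = P₁ exp(−Δz/H) with Δz = z₂ − z₁.
Δz = 14700 − 7770.0 = 6930.0 m; Δz/H = 6930.0/8134.0 = 0.85198.
P₂ = 294 × exp(−0.85198) = 294 × 0.42657 = 125.41 mmHg.

P ≈ 125 mmHg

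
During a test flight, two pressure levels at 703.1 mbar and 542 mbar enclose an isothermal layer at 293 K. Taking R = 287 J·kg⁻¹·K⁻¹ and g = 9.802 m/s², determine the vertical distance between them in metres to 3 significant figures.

Hypsometric equation: Δz = (R T̄/g) ln(P₁/P₂).
R T̄/g = 287 × 293 / 9.802 = 8579.0 m.
ln(703.1/542) = ln(1.2972) = 0.26021.
Δz = 8579.0 × 0.26021 = 2232.3 m.

Δz ≈ 2230 m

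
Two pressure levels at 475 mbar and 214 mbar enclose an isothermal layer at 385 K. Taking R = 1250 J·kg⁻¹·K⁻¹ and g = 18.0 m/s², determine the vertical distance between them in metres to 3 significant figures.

Hypsometric equation: Δz = (R T̄/g) ln(P₁/P₂).
R T̄/g = 1250 × 385 / 18.0 = 26736 m.
ln(475/214) = ln(2.2196) = 0.79733.
Δz = 26736 × 0.79733 = 21317 m.

Δz ≈ 21300 m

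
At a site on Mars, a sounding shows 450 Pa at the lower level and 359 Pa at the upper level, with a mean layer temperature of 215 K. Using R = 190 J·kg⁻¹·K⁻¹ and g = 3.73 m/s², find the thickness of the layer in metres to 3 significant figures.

Δz ≈ 2470 m

Hypsometric equation: Δz = (R T̄/g) ln(P₁/P₂).
R T̄/g = 190 × 215 / 3.73 = 10952 m.
ln(450/359) = ln(1.2535) = 0.22594.
Δz = 10952 × 0.22594 = 2474.5 m.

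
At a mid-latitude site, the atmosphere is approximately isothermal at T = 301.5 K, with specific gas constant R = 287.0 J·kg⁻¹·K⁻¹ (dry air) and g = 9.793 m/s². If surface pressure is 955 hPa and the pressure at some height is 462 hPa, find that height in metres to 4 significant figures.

Scale height: H = RT/g = 287.0 × 301.5 / 9.793 = 8836.0 m.
Invert the barometric formula: z = H ln(P₀/P).
P₀/P = 955/462 = 2.0671; ln(2.0671) = 0.72615.
z = 8836.0 × 0.72615 = 6416.3 m.

z ≈ 6416 m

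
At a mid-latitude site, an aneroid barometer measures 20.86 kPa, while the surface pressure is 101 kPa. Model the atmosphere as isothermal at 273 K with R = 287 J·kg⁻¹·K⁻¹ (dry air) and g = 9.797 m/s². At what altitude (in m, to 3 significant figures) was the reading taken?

z ≈ 12600 m

Scale height: H = RT/g = 287 × 273 / 9.797 = 7997.4 m.
Invert the barometric formula: z = H ln(P₀/P).
P₀/P = 101/20.86 = 4.8418; ln(4.8418) = 1.5773.
z = 7997.4 × 1.5773 = 12614 m.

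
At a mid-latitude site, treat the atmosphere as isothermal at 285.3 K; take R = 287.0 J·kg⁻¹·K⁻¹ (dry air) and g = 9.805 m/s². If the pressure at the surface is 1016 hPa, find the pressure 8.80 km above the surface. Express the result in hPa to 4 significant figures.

P ≈ 354.2 hPa

Scale height: H = RT/g = 287.0 × 285.3 / 9.805 = 8351.0 m.
Barometric formula: P = P₀ exp(−z/H).
z/H = 8800.0/8351.0 = 1.0538; exp(−1.0538) = 0.34861.
P = 1016 × 0.34861 = 354.19 hPa.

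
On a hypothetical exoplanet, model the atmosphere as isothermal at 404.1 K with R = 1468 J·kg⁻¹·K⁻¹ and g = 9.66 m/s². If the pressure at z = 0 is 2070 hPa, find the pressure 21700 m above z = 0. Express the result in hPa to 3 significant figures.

P ≈ 1450 hPa

Scale height: H = RT/g = 1468 × 404.1 / 9.66 = 61410 m.
Barometric formula: P = P₀ exp(−z/H).
z/H = 21700/61410 = 0.35336; exp(−0.35336) = 0.70232.
P = 2070 × 0.70232 = 1453.8 hPa.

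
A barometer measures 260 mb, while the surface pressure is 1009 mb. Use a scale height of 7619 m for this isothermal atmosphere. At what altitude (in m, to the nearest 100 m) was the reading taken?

z ≈ 10300 m

Invert the barometric formula: z = H ln(P₀/P).
P₀/P = 1009/260 = 3.8808; ln(3.8808) = 1.3560.
z = 7619.0 × 1.3560 = 10331 m.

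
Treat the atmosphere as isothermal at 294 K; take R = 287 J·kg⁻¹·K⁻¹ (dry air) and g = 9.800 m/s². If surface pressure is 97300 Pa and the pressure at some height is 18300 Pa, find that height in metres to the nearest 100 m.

Scale height: H = RT/g = 287 × 294 / 9.800 = 8610.0 m.
Invert the barometric formula: z = H ln(P₀/P).
P₀/P = 97300/18300 = 5.3169; ln(5.3169) = 1.6709.
z = 8610.0 × 1.6709 = 14386 m.

z ≈ 14400 m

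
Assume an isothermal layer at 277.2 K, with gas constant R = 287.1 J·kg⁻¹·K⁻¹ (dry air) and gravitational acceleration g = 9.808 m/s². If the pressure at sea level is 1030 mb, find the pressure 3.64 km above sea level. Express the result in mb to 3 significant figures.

P ≈ 658 mb

Scale height: H = RT/g = 287.1 × 277.2 / 9.808 = 8114.2 m.
Barometric formula: P = P₀ exp(−z/H).
z/H = 3640.0/8114.2 = 0.44860; exp(−0.44860) = 0.63852.
P = 1030 × 0.63852 = 657.68 mb.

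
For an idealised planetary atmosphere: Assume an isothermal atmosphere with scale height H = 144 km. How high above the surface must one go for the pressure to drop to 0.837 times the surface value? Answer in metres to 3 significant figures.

z ≈ 25600 m

Set P/P₀ = exp(−z/H) = 0.837, so z = −H ln(0.837).
−ln(0.837) = 0.17793; z = 144000 × 0.17793 = 25622 m.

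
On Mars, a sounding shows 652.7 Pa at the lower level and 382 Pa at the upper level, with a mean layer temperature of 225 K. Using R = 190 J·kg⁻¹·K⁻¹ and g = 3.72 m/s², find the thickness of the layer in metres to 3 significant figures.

Δz ≈ 6160 m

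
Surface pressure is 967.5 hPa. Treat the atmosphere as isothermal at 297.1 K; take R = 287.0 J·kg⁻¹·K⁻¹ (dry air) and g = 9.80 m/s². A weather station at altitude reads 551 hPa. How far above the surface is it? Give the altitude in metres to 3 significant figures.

Scale height: H = RT/g = 287.0 × 297.1 / 9.80 = 8700.8 m.
Invert the barometric formula: z = H ln(P₀/P).
P₀/P = 967.5/551 = 1.7559; ln(1.7559) = 0.56298.
z = 8700.8 × 0.56298 = 4898.4 m.

z ≈ 4900 m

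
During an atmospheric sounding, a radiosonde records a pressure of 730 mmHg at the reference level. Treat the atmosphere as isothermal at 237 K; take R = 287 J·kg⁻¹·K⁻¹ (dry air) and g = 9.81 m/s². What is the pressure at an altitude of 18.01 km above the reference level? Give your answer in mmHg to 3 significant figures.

P ≈ 54.4 mmHg

Scale height: H = RT/g = 287 × 237 / 9.81 = 6933.6 m.
Barometric formula: P = P₀ exp(−z/H).
z/H = 18010/6933.6 = 2.5975; exp(−2.5975) = 0.074459.
P = 730 × 0.074459 = 54.355 mmHg.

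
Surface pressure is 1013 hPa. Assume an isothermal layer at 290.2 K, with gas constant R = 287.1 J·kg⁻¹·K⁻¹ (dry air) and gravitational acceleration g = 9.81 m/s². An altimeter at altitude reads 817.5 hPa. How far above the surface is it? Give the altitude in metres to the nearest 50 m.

z ≈ 1800 m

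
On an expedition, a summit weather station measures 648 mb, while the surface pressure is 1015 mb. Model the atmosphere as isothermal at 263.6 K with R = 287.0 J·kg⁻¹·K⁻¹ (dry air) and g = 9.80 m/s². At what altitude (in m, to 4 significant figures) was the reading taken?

Scale height: H = RT/g = 287.0 × 263.6 / 9.80 = 7719.7 m.
Invert the barometric formula: z = H ln(P₀/P).
P₀/P = 1015/648 = 1.5664; ln(1.5664) = 0.44878.
z = 7719.7 × 0.44878 = 3464.4 m.

z ≈ 3464 m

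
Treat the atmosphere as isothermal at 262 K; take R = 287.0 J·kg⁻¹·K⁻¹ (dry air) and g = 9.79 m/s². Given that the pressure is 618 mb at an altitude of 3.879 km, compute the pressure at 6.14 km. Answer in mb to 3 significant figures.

P ≈ 460 mb

Scale height: H = RT/g = 287.0 × 262 / 9.79 = 7680.7 m.
Between two levels, P₂ = P₁ exp(−Δz/H) with Δz = z₂ − z₁.
Δz = 6140.0 − 3879.0 = 2261.0 m; Δz/H = 2261.0/7680.7 = 0.29437.
P₂ = 618 × exp(−0.29437) = 618 × 0.74500 = 460.41 mb.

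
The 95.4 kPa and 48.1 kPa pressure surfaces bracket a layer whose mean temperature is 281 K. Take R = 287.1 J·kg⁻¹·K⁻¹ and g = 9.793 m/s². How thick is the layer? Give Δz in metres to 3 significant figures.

Δz ≈ 5640 m

Hypsometric equation: Δz = (R T̄/g) ln(P₁/P₂).
R T̄/g = 287.1 × 281 / 9.793 = 8238.0 m.
ln(95.4/48.1) = ln(1.9834) = 0.68481.
Δz = 8238.0 × 0.68481 = 5641.5 m.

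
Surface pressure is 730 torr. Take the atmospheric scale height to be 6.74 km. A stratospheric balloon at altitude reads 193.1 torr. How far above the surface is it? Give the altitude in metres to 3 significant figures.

Invert the barometric formula: z = H ln(P₀/P).
P₀/P = 730/193.1 = 3.7804; ln(3.7804) = 1.3298.
z = 6740.0 × 1.3298 = 8962.9 m.

z ≈ 8960 m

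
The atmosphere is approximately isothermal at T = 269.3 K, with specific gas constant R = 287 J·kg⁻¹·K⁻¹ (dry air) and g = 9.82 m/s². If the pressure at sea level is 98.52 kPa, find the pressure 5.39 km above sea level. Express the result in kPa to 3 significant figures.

Scale height: H = RT/g = 287 × 269.3 / 9.82 = 7870.6 m.
Barometric formula: P = P₀ exp(−z/H).
z/H = 5390.0/7870.6 = 0.68483; exp(−0.68483) = 0.50418.
P = 98.52 × 0.50418 = 49.672 kPa.

P ≈ 49.7 kPa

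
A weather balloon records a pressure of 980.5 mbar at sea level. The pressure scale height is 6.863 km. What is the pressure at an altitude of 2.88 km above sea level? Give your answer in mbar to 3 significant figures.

P ≈ 644 mbar

Barometric formula: P = P₀ exp(−z/H).
z/H = 2880.0/6863.0 = 0.41964; exp(−0.41964) = 0.65728.
P = 980.5 × 0.65728 = 644.46 mbar.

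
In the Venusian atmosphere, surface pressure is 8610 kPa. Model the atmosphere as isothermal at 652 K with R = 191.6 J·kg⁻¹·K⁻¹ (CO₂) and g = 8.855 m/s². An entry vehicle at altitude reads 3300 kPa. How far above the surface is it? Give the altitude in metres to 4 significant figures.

z ≈ 13530 m

Scale height: H = RT/g = 191.6 × 652 / 8.855 = 14108 m.
Invert the barometric formula: z = H ln(P₀/P).
P₀/P = 8610/3300 = 2.6091; ln(2.6091) = 0.95901.
z = 14108 × 0.95901 = 13530 m.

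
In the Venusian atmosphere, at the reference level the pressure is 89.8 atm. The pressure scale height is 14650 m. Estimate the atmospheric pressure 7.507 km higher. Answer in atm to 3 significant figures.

P ≈ 53.8 atm

Barometric formula: P = P₀ exp(−z/H).
z/H = 7507.0/14650 = 0.51242; exp(−0.51242) = 0.59904.
P = 89.8 × 0.59904 = 53.794 atm.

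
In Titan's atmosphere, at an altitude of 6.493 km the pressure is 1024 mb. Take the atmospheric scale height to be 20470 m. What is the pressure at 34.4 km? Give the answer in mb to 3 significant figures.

P ≈ 262 mb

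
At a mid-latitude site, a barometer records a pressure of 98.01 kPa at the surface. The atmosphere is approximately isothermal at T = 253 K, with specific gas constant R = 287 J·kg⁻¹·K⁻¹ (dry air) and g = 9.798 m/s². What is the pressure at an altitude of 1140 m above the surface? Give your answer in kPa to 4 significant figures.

Scale height: H = RT/g = 287 × 253 / 9.798 = 7410.8 m.
Barometric formula: P = P₀ exp(−z/H).
z/H = 1140.0/7410.8 = 0.15383; exp(−0.15383) = 0.85742.
P = 98.01 × 0.85742 = 84.036 kPa.

P ≈ 84.04 kPa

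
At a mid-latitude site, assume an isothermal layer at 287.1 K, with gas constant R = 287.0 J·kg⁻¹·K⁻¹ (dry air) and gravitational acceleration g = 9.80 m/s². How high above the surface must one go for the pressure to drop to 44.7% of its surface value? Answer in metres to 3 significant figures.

z ≈ 6770 m

Scale height: H = RT/g = 287.0 × 287.1 / 9.80 = 8407.9 m.
Set P/P₀ = exp(−z/H) = 0.447, so z = −H ln(0.447).
−ln(0.447) = 0.80520; z = 8407.9 × 0.80520 = 6770.0 m.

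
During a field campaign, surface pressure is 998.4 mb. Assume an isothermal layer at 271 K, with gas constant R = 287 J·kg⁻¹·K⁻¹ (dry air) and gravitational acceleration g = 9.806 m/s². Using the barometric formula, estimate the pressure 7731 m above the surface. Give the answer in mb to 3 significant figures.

Scale height: H = RT/g = 287 × 271 / 9.806 = 7931.6 m.
Barometric formula: P = P₀ exp(−z/H).
z/H = 7731.0/7931.6 = 0.97471; exp(−0.97471) = 0.37730.
P = 998.4 × 0.37730 = 376.70 mb.

P ≈ 377 mb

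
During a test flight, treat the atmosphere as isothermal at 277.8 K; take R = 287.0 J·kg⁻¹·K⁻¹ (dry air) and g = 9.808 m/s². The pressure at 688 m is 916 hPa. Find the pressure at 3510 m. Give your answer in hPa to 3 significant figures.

P ≈ 647 hPa

Scale height: H = RT/g = 287.0 × 277.8 / 9.808 = 8128.9 m.
Between two levels, P₂ = P₁ exp(−Δz/H) with Δz = z₂ − z₁.
Δz = 3510.0 − 688.00 = 2822.0 m; Δz/H = 2822.0/8128.9 = 0.34716.
P₂ = 916 × exp(−0.34716) = 916 × 0.70669 = 647.33 hPa.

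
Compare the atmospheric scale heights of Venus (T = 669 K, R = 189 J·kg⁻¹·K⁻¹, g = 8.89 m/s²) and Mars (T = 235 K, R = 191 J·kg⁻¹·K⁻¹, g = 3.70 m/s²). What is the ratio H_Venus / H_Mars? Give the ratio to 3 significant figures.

H_Venus/H_Mars ≈ 1.17

H = RT/g for each body.
H_Venus = 189 × 669 / 8.89 = 14223 m.
H_Mars = 191 × 235 / 3.70 = 12131 m.
H_Venus/H_Mars = 14223/12131 = 1.1725.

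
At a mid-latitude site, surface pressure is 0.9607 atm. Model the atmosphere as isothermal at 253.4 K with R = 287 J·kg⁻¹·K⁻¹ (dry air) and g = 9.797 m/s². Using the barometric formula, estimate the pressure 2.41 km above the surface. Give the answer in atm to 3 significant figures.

P ≈ 0.694 atm

Scale height: H = RT/g = 287 × 253.4 / 9.797 = 7423.3 m.
Barometric formula: P = P₀ exp(−z/H).
z/H = 2410.0/7423.3 = 0.32465; exp(−0.32465) = 0.72278.
P = 0.9607 × 0.72278 = 0.69437 atm.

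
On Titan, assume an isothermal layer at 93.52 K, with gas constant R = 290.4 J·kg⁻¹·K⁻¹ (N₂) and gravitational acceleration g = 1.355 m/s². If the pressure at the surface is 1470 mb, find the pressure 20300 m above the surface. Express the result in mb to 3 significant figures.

P ≈ 534 mb

Scale height: H = RT/g = 290.4 × 93.52 / 1.355 = 20043 m.
Barometric formula: P = P₀ exp(−z/H).
z/H = 20300/20043 = 1.0128; exp(−1.0128) = 0.36320.
P = 1470 × 0.36320 = 533.90 mb.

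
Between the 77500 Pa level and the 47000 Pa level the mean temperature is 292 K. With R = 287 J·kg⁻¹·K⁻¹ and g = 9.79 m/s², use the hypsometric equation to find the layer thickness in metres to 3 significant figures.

Δz ≈ 4280 m

Hypsometric equation: Δz = (R T̄/g) ln(P₁/P₂).
R T̄/g = 287 × 292 / 9.79 = 8560.2 m.
ln(77500/47000) = ln(1.6489) = 0.50011.
Δz = 8560.2 × 0.50011 = 4281.0 m.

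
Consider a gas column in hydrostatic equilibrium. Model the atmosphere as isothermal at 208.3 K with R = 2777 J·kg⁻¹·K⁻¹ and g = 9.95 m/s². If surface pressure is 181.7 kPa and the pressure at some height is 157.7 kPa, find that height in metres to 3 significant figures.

z ≈ 8240 m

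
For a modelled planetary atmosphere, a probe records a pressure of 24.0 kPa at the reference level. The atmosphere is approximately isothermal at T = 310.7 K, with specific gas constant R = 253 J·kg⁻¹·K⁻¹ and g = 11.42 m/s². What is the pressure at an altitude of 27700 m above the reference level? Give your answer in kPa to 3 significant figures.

P ≈ 0.429 kPa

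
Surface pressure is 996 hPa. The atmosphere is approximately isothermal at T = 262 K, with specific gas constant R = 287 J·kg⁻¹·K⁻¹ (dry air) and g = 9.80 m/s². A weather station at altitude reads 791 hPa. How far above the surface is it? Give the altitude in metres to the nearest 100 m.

Scale height: H = RT/g = 287 × 262 / 9.80 = 7672.9 m.
Invert the barometric formula: z = H ln(P₀/P).
P₀/P = 996/791 = 1.2592; ln(1.2592) = 0.23048.
z = 7672.9 × 0.23048 = 1768.4 m.

z ≈ 1800 m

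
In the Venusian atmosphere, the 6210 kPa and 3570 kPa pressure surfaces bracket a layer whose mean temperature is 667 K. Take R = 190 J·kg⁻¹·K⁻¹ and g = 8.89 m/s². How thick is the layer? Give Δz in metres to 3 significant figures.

Δz ≈ 7890 m

Hypsometric equation: Δz = (R T̄/g) ln(P₁/P₂).
R T̄/g = 190 × 667 / 8.89 = 14255 m.
ln(6210/3570) = ln(1.7395) = 0.55360.
Δz = 14255 × 0.55360 = 7891.6 m.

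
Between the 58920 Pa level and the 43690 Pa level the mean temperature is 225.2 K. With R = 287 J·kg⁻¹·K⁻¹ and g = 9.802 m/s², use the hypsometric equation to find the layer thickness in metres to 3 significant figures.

Hypsometric equation: Δz = (R T̄/g) ln(P₁/P₂).
R T̄/g = 287 × 225.2 / 9.802 = 6593.8 m.
ln(58920/43690) = ln(1.3486) = 0.29907.
Δz = 6593.8 × 0.29907 = 1972.0 m.

Δz ≈ 1970 m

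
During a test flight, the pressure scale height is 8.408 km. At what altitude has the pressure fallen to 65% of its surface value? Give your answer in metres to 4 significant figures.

z ≈ 3622 m

Set P/P₀ = exp(−z/H) = 0.65, so z = −H ln(0.65).
−ln(0.65) = 0.43078; z = 8408.0 × 0.43078 = 3622.0 m.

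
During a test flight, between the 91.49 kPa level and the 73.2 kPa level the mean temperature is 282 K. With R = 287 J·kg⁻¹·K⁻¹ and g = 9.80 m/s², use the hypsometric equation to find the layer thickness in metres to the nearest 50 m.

Δz ≈ 1850 m

Hypsometric equation: Δz = (R T̄/g) ln(P₁/P₂).
R T̄/g = 287 × 282 / 9.80 = 8258.6 m.
ln(91.49/73.2) = ln(1.2499) = 0.22306.
Δz = 8258.6 × 0.22306 = 1842.2 m.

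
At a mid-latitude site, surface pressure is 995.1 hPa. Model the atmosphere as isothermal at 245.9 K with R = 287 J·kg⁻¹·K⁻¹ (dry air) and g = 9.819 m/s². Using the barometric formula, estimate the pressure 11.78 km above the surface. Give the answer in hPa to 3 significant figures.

P ≈ 193 hPa

Scale height: H = RT/g = 287 × 245.9 / 9.819 = 7187.4 m.
Barometric formula: P = P₀ exp(−z/H).
z/H = 11780/7187.4 = 1.6390; exp(−1.6390) = 0.19417.
P = 995.1 × 0.19417 = 193.22 hPa.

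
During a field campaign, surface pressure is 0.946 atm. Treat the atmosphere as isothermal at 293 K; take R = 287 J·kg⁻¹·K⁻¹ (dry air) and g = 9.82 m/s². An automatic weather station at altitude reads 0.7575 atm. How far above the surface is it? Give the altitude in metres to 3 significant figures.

Scale height: H = RT/g = 287 × 293 / 9.82 = 8563.2 m.
Invert the barometric formula: z = H ln(P₀/P).
P₀/P = 0.946/0.7575 = 1.2488; ln(1.2488) = 0.22218.
z = 8563.2 × 0.22218 = 1902.6 m.

z ≈ 1900 m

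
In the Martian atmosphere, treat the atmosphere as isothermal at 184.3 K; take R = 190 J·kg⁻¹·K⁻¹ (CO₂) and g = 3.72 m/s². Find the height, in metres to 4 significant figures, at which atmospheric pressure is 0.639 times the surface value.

Scale height: H = RT/g = 190 × 184.3 / 3.72 = 9413.2 m.
Set P/P₀ = exp(−z/H) = 0.639, so z = −H ln(0.639).
−ln(0.639) = 0.44785; z = 9413.2 × 0.44785 = 4215.7 m.

z ≈ 4216 m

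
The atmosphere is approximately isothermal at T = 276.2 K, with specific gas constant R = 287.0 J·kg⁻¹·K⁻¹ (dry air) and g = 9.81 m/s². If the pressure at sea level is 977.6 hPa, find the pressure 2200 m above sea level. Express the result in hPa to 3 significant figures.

P ≈ 745 hPa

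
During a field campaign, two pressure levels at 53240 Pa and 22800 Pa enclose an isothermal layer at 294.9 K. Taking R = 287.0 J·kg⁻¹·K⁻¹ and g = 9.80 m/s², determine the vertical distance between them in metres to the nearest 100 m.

Hypsometric equation: Δz = (R T̄/g) ln(P₁/P₂).
R T̄/g = 287.0 × 294.9 / 9.80 = 8636.4 m.
ln(53240/22800) = ln(2.3351) = 0.84805.
Δz = 8636.4 × 0.84805 = 7324.1 m.

Δz ≈ 7300 m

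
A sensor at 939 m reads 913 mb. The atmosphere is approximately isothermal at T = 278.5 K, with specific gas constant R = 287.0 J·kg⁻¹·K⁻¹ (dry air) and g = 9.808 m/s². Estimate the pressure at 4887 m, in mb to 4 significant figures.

Scale height: H = RT/g = 287.0 × 278.5 / 9.808 = 8149.4 m.
Between two levels, P₂ = P₁ exp(−Δz/H) with Δz = z₂ − z₁.
Δz = 4887.0 − 939.00 = 3948.0 m; Δz/H = 3948.0/8149.4 = 0.48445.
P₂ = 913 × exp(−0.48445) = 913 × 0.61604 = 562.44 mb.

P ≈ 562.4 mb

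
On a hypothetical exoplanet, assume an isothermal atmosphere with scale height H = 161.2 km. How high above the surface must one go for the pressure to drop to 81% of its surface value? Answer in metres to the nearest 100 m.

Set P/P₀ = exp(−z/H) = 0.81, so z = −H ln(0.81).
−ln(0.81) = 0.21072; z = 161200 × 0.21072 = 33968 m.

z ≈ 34000 m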